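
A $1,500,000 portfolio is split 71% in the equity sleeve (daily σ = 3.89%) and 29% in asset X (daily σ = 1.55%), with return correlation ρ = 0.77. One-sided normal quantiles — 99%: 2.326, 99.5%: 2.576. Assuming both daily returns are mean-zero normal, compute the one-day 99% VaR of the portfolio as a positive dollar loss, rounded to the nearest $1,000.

$109,000

σ_p² = 0.71²·3.89² + 0.29²·1.55² + 2·0.77·0.71·0.29·3.89·1.55 = 9.7420 (%²).
σ_p = √9.7420 = 3.121%.
VaR = 2.326 × 3.121% = 7.259%; on $1,500,000 that is $108,885.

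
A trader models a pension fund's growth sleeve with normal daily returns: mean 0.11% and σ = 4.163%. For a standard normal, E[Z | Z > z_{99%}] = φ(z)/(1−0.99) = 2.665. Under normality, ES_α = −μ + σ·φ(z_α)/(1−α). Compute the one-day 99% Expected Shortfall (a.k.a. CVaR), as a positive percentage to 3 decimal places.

ES = −(0.11%) + 4.163% × 2.665 = 10.984%.

10.984%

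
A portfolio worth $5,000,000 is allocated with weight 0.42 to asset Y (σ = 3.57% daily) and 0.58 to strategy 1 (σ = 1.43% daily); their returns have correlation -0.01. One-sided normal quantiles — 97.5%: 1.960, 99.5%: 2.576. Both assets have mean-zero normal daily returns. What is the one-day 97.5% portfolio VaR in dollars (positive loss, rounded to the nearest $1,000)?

$167,000

σ_p² = 0.42²·3.57² + 0.58²·1.43² + 2·-0.01·0.42·0.58·3.57·1.43 = 2.9112 (%²).
σ_p = √2.9112 = 1.706%.
VaR = 1.960 × 1.706% = 3.344%; on $5,000,000 that is $167,200.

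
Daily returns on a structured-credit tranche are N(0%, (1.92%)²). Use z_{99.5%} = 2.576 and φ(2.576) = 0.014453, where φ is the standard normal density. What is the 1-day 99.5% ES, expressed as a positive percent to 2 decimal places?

Tail multiplier: φ(z)/(1−α) = 0.014453 / 0.005 = 2.891.
ES = 1.92% × 2.891 = 5.551%.

5.55%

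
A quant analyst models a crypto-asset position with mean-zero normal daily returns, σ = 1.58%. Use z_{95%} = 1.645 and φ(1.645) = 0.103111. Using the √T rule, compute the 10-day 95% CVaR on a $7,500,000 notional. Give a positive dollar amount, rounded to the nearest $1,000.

$773,000

σ_{10d} = 1.58% × √10 = 4.996%.
ES multiplier = φ(z)/(1−α) = 0.103111/0.05 = 2.062.
ES = 4.996% × 2.062 = 10.302%; on $7,500,000: $772,650.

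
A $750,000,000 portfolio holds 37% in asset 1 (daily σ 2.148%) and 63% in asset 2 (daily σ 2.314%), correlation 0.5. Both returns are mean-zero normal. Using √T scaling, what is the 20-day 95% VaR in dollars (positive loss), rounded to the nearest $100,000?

σ_p = √(0.37²·2.148² + 0.63²·2.314² + 2·0.5·0.37·0.63·2.148·2.314) = 1.979%.
σ_{20d} = 1.979% × √20 = 8.850%.
z(95%) = 1.645.
VaR = 1.645 × 8.850% = 14.558%; on $750,000,000 that is $109,185,000.

$109,200,000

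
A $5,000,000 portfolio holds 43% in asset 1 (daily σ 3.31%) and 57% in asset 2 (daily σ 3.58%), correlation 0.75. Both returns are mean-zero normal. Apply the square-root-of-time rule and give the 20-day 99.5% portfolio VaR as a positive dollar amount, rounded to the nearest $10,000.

σ_p = √(0.43²·3.31² + 0.57²·3.58² + 2·0.75·0.43·0.57·3.31·3.58) = 3.248%.
σ_{20d} = 3.248% × √20 = 14.525%.
z(99.5%) = 2.576.
VaR = 2.576 × 14.525% = 37.416%; on $5,000,000 that is $1,870,800.

$1,870,000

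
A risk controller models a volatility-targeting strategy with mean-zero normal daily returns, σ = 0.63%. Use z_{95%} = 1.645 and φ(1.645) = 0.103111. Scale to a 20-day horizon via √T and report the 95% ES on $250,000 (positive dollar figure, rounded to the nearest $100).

$14,500

σ_{20d} = 0.63% × √20 = 2.817%.
ES multiplier = φ(z)/(1−α) = 0.103111/0.05 = 2.062.
ES = 2.817% × 2.062 = 5.809%; on $250,000: $14,522.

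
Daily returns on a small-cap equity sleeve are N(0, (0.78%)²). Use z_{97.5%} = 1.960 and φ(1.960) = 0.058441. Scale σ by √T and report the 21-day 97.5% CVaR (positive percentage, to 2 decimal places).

8.36%

σ_{21d} = 0.78% × √21 = 3.574%.
ES multiplier = φ(z)/(1−α) = 0.058441/0.025 = 2.338.
ES = 3.574% × 2.338 = 8.356%.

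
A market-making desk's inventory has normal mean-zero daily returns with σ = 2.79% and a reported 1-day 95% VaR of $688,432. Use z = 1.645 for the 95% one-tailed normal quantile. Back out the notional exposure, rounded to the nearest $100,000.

VaR as a fraction of value: z·σ = 1.645 × 2.79% = 4.58955%.
Position = $688,432 / 0.0458955 = $14,999,989.

$15,000,000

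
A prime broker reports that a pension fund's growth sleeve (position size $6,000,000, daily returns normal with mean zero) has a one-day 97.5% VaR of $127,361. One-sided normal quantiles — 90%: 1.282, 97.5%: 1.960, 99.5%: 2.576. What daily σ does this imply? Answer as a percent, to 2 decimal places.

1.08%

VaR as a fraction: $127,361 / $6,000,000 = 2.123%.
σ = VaR / z = 2.123% / 1.960 = 1.083%.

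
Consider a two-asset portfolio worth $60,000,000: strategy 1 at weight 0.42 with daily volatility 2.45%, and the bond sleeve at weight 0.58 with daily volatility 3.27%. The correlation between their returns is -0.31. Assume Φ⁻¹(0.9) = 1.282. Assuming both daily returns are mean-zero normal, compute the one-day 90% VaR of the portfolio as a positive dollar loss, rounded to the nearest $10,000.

$1,430,000

σ_p² = 0.42²·2.45² + 0.58²·3.27² + 2·-0.31·0.42·0.58·2.45·3.27 = 3.4459 (%²).
σ_p = √3.4459 = 1.856%.
VaR = 1.282 × 1.856% = 2.379%; on $60,000,000 that is $1,427,400.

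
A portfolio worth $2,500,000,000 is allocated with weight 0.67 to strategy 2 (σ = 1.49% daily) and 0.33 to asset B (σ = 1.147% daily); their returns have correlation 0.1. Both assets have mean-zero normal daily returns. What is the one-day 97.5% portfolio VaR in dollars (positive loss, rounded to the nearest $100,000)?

$54,000,000

σ_p² = 0.67²·1.49² + 0.33²·1.147² + 2·0.1·0.67·0.33·1.49·1.147 = 1.2154 (%²).
σ_p = √1.2154 = 1.102%.
At 97.5%, z = 1.960.
VaR = 1.960 × 1.102% = 2.160%; on $2,500,000,000 that is $54,000,000.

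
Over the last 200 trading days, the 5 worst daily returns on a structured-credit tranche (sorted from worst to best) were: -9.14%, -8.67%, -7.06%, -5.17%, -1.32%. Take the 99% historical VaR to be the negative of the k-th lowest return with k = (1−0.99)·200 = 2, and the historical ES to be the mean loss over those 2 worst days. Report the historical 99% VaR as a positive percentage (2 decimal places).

8.67%

k = 2; the 2nd lowest return is -8.67%, so VaR = 8.67%.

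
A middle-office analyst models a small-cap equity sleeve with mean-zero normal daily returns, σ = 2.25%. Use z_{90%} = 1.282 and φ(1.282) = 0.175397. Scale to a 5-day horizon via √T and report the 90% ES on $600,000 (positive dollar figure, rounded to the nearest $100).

$52,900

σ_{5d} = 2.25% × √5 = 5.031%.
ES multiplier = φ(z)/(1−α) = 0.175397/0.1 = 1.754.
ES = 5.031% × 1.754 = 8.824%; on $600,000: $52,944.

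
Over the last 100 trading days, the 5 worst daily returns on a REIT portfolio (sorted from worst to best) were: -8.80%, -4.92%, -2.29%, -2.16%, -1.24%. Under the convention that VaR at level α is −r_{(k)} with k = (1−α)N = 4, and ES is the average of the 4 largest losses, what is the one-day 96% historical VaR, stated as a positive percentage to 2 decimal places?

k = 4; the 4th lowest return is -2.16%, so VaR = 2.16%.

2.16%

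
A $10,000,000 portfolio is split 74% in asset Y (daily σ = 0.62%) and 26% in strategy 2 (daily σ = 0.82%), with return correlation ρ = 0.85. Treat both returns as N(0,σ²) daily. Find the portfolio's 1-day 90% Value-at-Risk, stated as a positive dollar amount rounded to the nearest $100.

$83,300

σ_p² = 0.74²·0.62² + 0.26²·0.82² + 2·0.85·0.74·0.26·0.62·0.82 = 0.4222 (%²).
σ_p = √0.4222 = 0.650%.
At 90%, z = 1.282.
VaR = 1.282 × 0.650% = 0.833%; on $10,000,000 that is $83,300.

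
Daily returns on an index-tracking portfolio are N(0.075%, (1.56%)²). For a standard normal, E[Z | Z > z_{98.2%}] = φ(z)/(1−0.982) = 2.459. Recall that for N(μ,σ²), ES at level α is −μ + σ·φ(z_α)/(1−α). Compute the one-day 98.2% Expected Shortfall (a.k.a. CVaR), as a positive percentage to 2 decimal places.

ES = −(0.075%) + 1.56% × 2.459 = 3.761%.

3.76%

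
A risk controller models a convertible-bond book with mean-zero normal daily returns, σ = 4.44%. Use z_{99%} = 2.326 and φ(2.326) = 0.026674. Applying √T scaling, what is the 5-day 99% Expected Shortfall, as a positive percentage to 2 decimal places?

26.48%

σ_{5d} = 4.44% × √5 = 9.928%.
ES multiplier = φ(z)/(1−α) = 0.026674/0.01 = 2.667.
ES = 9.928% × 2.667 = 26.478%.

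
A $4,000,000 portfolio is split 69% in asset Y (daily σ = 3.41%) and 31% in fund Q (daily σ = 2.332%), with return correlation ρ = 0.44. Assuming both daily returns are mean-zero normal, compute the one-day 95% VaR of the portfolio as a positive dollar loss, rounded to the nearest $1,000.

σ_p² = 0.69²·3.41² + 0.31²·2.332² + 2·0.44·0.69·0.31·3.41·2.332 = 7.5556 (%²).
σ_p = √7.5556 = 2.749%.
At 95%, z = 1.645.
VaR = 1.645 × 2.749% = 4.522%; on $4,000,000 that is $180,880.

$181,000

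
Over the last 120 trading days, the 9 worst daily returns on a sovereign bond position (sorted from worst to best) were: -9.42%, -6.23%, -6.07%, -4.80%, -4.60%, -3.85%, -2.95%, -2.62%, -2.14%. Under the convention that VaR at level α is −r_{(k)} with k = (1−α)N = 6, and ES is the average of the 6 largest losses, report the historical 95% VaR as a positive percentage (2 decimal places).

k = 6; the 6th lowest return is -3.85%, so VaR = 3.85%.

3.85%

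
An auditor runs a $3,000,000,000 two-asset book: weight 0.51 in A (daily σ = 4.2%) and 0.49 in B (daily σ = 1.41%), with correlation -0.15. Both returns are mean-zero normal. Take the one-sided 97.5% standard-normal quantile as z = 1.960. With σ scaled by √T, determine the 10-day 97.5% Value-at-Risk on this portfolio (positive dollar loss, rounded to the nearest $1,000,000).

σ_p = √(0.51²·4.2² + 0.49²·1.41² + 2·-0.15·0.51·0.49·4.2·1.41) = 2.150%.
σ_{10d} = 2.150% × √10 = 6.799%.
VaR = 1.960 × 6.799% = 13.326%; on $3,000,000,000 that is $399,780,000.

$400,000,000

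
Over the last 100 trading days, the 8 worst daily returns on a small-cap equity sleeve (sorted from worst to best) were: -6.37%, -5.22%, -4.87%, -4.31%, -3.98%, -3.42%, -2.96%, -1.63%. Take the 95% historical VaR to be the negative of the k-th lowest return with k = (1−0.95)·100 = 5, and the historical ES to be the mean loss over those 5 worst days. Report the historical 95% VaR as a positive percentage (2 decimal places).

3.98%

k = 5; the 5th lowest return is -3.98%, so VaR = 3.98%.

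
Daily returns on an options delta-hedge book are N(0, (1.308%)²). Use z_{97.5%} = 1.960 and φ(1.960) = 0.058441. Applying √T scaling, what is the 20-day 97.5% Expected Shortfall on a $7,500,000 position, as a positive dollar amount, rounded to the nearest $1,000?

σ_{20d} = 1.308% × √20 = 5.850%.
ES multiplier = φ(z)/(1−α) = 0.058441/0.025 = 2.338.
ES = 5.850% × 2.338 = 13.677%; on $7,500,000: $1,025,775.

$1,026,000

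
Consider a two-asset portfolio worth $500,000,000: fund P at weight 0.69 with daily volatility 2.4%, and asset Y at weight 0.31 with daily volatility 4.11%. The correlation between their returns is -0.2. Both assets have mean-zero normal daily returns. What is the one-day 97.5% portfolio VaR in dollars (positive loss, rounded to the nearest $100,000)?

$18,400,000

σ_p² = 0.69²·2.4² + 0.31²·4.11² + 2·-0.2·0.69·0.31·2.4·4.11 = 3.5217 (%²).
σ_p = √3.5217 = 1.877%.
At 97.5%, z = 1.960.
VaR = 1.960 × 1.877% = 3.679%; on $500,000,000 that is $18,395,000.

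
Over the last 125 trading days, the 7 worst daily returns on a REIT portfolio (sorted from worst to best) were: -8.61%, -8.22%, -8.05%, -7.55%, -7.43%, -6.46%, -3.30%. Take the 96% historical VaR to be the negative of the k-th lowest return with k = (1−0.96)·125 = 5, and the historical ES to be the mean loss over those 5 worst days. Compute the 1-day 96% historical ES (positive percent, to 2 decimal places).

7.97%

The 5 worst returns sum to -39.86%.
ES = −(-39.86%) / 5 = 7.972% ≈ 7.97%.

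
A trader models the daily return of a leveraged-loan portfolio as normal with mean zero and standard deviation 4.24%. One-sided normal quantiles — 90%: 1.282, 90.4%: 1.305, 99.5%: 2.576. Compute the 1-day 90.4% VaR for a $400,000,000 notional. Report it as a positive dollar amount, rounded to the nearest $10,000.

$22,130,000

VaR = z·σ = 1.305 × 4.24% = 5.533%.
On $400,000,000: 0.05533 × $400,000,000 = $22,132,000.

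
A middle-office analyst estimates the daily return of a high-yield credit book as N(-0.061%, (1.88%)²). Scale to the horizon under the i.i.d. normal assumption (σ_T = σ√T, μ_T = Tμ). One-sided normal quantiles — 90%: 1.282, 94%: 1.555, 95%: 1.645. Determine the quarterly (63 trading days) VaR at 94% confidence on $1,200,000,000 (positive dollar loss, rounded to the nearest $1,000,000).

$325,000,000

σ_{63d} = 1.88% × √63 = 14.922%; μ_{63d} = 63 × -0.061% = -3.843%.
VaR = −(-3.843%) + 1.555 × 14.922% = 27.047%.
On $1,200,000,000: 0.27047 × $1,200,000,000 = $324,564,000.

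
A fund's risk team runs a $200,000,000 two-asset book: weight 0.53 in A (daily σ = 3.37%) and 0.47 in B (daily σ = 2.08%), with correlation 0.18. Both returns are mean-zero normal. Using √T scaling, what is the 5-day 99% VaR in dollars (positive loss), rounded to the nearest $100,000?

$22,700,000

σ_p = √(0.53²·3.37² + 0.47²·2.08² + 2·0.18·0.53·0.47·3.37·2.08) = 2.185%.
σ_{5d} = 2.185% × √5 = 4.886%.
z(99%) = 2.326.
VaR = 2.326 × 4.886% = 11.365%; on $200,000,000 that is $22,730,000.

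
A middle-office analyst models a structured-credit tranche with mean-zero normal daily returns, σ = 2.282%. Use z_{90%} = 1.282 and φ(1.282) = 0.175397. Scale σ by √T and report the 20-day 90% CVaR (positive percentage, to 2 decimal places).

σ_{20d} = 2.282% × √20 = 10.205%.
ES multiplier = φ(z)/(1−α) = 0.175397/0.1 = 1.754.
ES = 10.205% × 1.754 = 17.900%.

17.90%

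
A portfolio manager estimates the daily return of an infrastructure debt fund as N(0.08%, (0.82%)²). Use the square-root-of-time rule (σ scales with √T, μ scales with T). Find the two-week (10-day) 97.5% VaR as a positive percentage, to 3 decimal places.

At 97.5%, z = 1.960.
σ_{10d} = 0.82% × √10 = 2.593%; μ_{10d} = 10 × 0.08% = 0.800%.
VaR = −(0.800%) + 1.960 × 2.593% = 4.282%.

4.282%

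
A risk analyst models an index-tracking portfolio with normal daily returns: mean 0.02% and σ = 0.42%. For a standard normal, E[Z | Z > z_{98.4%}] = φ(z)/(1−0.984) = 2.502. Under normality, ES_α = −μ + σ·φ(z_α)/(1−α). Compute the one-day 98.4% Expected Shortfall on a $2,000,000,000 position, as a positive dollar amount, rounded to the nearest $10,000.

ES = −(0.02%) + 0.42% × 2.502 = 1.031%.
On $2,000,000,000: 0.01031 × $2,000,000,000 = $20,620,000.

$20,620,000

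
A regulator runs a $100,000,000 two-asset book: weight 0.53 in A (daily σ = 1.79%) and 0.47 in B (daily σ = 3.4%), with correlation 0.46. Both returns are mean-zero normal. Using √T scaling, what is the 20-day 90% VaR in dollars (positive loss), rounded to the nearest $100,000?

$12,600,000

σ_p = √(0.53²·1.79² + 0.47²·3.4² + 2·0.46·0.53·0.47·1.79·3.4) = 2.202%.
σ_{20d} = 2.202% × √20 = 9.848%.
z(90%) = 1.282.
VaR = 1.282 × 9.848% = 12.625%; on $100,000,000 that is $12,625,000.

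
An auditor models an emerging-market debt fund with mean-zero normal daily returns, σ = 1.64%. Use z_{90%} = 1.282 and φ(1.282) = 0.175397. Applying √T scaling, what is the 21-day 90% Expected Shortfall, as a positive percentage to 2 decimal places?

σ_{21d} = 1.64% × √21 = 7.515%.
ES multiplier = φ(z)/(1−α) = 0.175397/0.1 = 1.754.
ES = 7.515% × 1.754 = 13.181%.

13.18%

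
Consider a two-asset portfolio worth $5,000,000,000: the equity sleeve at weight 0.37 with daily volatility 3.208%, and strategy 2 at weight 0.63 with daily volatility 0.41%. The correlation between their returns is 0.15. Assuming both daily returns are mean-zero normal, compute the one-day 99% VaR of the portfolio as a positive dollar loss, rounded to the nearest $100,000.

σ_p² = 0.37²·3.208² + 0.63²·0.41² + 2·0.15·0.37·0.63·3.208·0.41 = 1.5676 (%²).
σ_p = √1.5676 = 1.252%.
At 99%, z = 2.326.
VaR = 2.326 × 1.252% = 2.912%; on $5,000,000,000 that is $145,600,000.

$145,600,000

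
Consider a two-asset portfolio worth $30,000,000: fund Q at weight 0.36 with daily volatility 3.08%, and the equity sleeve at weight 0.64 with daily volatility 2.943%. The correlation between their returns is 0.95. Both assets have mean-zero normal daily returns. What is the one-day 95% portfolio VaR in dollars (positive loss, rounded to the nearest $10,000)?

σ_p² = 0.36²·3.08² + 0.64²·2.943² + 2·0.95·0.36·0.64·3.08·2.943 = 8.7451 (%²).
σ_p = √8.7451 = 2.957%.
At 95%, z = 1.645.
VaR = 1.645 × 2.957% = 4.864%; on $30,000,000 that is $1,459,200.

$1,460,000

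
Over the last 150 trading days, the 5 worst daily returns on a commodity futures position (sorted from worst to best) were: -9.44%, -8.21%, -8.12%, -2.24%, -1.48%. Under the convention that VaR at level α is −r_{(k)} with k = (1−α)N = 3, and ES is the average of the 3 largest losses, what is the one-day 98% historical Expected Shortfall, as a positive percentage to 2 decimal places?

8.59%

The 3 worst returns sum to -25.77%.
ES = −(-25.77%) / 3 = 8.59%.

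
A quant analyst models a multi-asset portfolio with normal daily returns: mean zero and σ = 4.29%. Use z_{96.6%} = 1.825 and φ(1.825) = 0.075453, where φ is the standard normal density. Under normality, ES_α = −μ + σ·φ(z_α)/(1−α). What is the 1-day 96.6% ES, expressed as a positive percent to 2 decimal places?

Tail multiplier: φ(z)/(1−α) = 0.075453 / 0.034 = 2.219.
ES = 4.29% × 2.219 = 9.520%.

9.52%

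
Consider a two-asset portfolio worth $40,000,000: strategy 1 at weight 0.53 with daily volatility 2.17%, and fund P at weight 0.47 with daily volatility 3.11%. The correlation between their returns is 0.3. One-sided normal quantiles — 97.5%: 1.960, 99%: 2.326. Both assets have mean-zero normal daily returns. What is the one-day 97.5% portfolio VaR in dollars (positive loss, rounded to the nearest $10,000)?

$1,660,000

σ_p² = 0.53²·2.17² + 0.47²·3.11² + 2·0.3·0.53·0.47·2.17·3.11 = 4.4680 (%²).
σ_p = √4.4680 = 2.114%.
VaR = 1.960 × 2.114% = 4.143%; on $40,000,000 that is $1,657,200.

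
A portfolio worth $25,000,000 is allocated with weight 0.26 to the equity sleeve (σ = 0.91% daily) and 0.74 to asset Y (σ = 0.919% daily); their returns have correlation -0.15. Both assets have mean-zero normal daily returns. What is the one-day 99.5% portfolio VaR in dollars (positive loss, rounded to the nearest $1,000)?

$442,000

σ_p² = 0.26²·0.91² + 0.74²·0.919² + 2·-0.15·0.26·0.74·0.91·0.919 = 0.4702 (%²).
σ_p = √0.4702 = 0.686%.
At 99.5%, z = 2.576.
VaR = 2.576 × 0.686% = 1.767%; on $25,000,000 that is $441,750.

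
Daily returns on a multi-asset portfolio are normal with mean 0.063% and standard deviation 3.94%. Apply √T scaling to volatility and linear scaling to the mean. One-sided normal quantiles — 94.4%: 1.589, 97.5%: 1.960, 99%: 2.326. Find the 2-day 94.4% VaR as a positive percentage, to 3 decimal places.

8.728%

σ_{2d} = 3.94% × √2 = 5.572%; μ_{2d} = 2 × 0.063% = 0.126%.
VaR = −(0.126%) + 1.589 × 5.572% = 8.728%.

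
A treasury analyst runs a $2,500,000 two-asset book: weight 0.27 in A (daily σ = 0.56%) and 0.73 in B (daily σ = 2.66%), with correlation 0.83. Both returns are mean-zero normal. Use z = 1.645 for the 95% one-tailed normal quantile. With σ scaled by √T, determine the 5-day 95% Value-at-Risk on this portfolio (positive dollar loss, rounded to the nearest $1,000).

$190,000

σ_p = √(0.27²·0.56² + 0.73²·2.66² + 2·0.83·0.27·0.73·0.56·2.66) = 2.069%.
σ_{5d} = 2.069% × √5 = 4.626%.
VaR = 1.645 × 4.626% = 7.610%; on $2,500,000 that is $190,250.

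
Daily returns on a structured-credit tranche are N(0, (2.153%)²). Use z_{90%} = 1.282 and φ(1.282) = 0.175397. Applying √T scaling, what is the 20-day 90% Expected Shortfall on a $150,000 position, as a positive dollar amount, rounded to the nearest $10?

$25,330

σ_{20d} = 2.153% × √20 = 9.629%.
ES multiplier = φ(z)/(1−α) = 0.175397/0.1 = 1.754.
ES = 9.629% × 1.754 = 16.889%; on $150,000: $25,333.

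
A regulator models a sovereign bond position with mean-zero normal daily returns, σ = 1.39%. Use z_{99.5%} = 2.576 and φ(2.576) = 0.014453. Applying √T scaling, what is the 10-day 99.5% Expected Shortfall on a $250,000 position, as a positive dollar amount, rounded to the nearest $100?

$31,800

σ_{10d} = 1.39% × √10 = 4.396%.
ES multiplier = φ(z)/(1−α) = 0.014453/0.005 = 2.891.
ES = 4.396% × 2.891 = 12.709%; on $250,000: $31,773.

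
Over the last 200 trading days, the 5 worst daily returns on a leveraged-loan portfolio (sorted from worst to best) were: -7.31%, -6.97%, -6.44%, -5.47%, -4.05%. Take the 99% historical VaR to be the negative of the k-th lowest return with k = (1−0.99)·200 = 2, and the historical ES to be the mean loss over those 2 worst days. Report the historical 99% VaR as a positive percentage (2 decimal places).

6.97%

k = 2; the 2nd lowest return is -6.97%, so VaR = 6.97%.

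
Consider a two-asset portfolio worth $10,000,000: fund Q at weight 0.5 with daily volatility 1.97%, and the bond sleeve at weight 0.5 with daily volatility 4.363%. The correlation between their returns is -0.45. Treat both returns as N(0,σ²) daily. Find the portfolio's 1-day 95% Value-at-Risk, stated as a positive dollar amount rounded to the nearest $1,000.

σ_p² = 0.5²·1.97² + 0.5²·4.363² + 2·-0.45·0.5·0.5·1.97·4.363 = 3.7953 (%²).
σ_p = √3.7953 = 1.948%.
At 95%, z = 1.645.
VaR = 1.645 × 1.948% = 3.204%; on $10,000,000 that is $320,400.

$320,000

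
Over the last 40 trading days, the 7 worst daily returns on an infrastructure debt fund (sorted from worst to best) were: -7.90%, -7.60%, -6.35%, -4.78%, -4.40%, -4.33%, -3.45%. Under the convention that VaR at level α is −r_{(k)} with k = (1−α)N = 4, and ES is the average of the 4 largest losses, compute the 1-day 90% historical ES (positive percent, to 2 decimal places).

The 4 worst returns sum to -26.63%.
ES = −(-26.63%) / 4 = 6.6575% ≈ 6.66%.

6.66%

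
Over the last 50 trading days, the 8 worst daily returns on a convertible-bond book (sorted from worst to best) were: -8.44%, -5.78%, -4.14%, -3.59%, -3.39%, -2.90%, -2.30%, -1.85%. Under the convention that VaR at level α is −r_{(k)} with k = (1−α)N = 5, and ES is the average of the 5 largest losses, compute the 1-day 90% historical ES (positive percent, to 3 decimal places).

5.068%

The 5 worst returns sum to -25.34%.
ES = −(-25.34%) / 5 = 5.068%.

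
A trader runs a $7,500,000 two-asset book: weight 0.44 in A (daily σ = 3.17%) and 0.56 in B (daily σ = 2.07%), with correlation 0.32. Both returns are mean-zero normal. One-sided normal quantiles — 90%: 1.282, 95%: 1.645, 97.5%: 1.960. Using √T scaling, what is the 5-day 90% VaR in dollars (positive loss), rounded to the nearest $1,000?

$447,000

σ_p = √(0.44²·3.17² + 0.56²·2.07² + 2·0.32·0.44·0.56·3.17·2.07) = 2.079%.
σ_{5d} = 2.079% × √5 = 4.649%.
VaR = 1.282 × 4.649% = 5.960%; on $7,500,000 that is $447,000.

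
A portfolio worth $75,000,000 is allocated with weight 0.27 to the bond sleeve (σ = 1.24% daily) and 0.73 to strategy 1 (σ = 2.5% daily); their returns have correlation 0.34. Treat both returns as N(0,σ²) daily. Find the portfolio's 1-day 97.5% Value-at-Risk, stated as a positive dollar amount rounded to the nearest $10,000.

$2,890,000

σ_p² = 0.27²·1.24² + 0.73²·2.5² + 2·0.34·0.27·0.73·1.24·2.5 = 3.8582 (%²).
σ_p = √3.8582 = 1.964%.
At 97.5%, z = 1.960.
VaR = 1.960 × 1.964% = 3.849%; on $75,000,000 that is $2,886,750.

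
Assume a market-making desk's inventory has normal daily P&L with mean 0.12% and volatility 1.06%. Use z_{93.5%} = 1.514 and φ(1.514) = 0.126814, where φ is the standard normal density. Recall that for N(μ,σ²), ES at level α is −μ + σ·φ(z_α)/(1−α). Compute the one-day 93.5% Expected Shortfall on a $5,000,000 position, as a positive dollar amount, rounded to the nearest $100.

Tail multiplier: φ(z)/(1−α) = 0.126814 / 0.065 = 1.951.
ES = −(0.12%) + 1.06% × 1.951 = 1.948%.
On $5,000,000: 0.01948 × $5,000,000 = $97,400.

$97,400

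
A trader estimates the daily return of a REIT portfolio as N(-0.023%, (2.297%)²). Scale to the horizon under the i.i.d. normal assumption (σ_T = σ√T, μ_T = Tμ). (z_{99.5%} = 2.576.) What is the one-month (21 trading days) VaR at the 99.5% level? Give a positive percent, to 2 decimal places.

27.60%

σ_{21d} = 2.297% × √21 = 10.526%; μ_{21d} = 21 × -0.023% = -0.483%.
VaR = −(-0.483%) + 2.576 × 10.526% = 27.598%.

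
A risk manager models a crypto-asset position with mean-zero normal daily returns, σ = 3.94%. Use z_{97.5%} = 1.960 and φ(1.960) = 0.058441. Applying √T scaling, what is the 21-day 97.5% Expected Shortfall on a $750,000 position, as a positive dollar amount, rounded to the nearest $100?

σ_{21d} = 3.94% × √21 = 18.055%.
ES multiplier = φ(z)/(1−α) = 0.058441/0.025 = 2.338.
ES = 18.055% × 2.338 = 42.213%; on $750,000: $316,598.

$316,600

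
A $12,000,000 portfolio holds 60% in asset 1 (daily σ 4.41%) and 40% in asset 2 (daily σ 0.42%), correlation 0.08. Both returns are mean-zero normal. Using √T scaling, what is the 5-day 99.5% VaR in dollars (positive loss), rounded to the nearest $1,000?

σ_p = √(0.6²·4.41² + 0.4²·0.42² + 2·0.08·0.6·0.4·4.41·0.42) = 2.665%.
σ_{5d} = 2.665% × √5 = 5.959%.
z(99.5%) = 2.576.
VaR = 2.576 × 5.959% = 15.350%; on $12,000,000 that is $1,842,000.

$1,842,000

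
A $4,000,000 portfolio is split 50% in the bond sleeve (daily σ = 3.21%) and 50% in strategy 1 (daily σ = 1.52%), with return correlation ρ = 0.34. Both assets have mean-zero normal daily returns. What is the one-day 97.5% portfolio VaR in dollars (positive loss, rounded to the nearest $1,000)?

$156,000

σ_p² = 0.5²·3.21² + 0.5²·1.52² + 2·0.34·0.5·0.5·3.21·1.52 = 3.9831 (%²).
σ_p = √3.9831 = 1.996%.
At 97.5%, z = 1.960.
VaR = 1.960 × 1.996% = 3.912%; on $4,000,000 that is $156,480.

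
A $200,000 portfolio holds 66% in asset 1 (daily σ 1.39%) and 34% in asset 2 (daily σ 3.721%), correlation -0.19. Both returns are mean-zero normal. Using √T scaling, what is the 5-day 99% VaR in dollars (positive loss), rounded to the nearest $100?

$14,700

σ_p = √(0.66²·1.39² + 0.34²·3.721² + 2·-0.19·0.66·0.34·1.39·3.721) = 1.415%.
σ_{5d} = 1.415% × √5 = 3.164%.
z(99%) = 2.326.
VaR = 2.326 × 3.164% = 7.359%; on $200,000 that is $14,718.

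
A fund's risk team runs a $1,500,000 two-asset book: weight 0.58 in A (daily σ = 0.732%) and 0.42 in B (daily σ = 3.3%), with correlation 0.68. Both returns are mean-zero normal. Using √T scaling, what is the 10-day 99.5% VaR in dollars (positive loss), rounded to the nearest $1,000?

$208,000

σ_p = √(0.58²·0.732² + 0.42²·3.3² + 2·0.68·0.58·0.42·0.732·3.3) = 1.703%.
σ_{10d} = 1.703% × √10 = 5.385%.
z(99.5%) = 2.576.
VaR = 2.576 × 5.385% = 13.872%; on $1,500,000 that is $208,080.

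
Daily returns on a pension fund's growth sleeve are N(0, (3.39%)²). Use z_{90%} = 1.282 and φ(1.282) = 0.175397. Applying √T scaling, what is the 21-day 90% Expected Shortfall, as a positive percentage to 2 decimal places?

27.25%

σ_{21d} = 3.39% × √21 = 15.535%.
ES multiplier = φ(z)/(1−α) = 0.175397/0.1 = 1.754.
ES = 15.535% × 1.754 = 27.248%.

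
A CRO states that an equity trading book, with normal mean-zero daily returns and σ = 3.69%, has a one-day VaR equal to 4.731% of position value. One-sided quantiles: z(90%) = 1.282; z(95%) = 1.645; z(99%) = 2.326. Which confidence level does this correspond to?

90%

Implied z = VaR/σ = 4.731 / 3.69 = 1.282.
This matches z(90%) = 1.282.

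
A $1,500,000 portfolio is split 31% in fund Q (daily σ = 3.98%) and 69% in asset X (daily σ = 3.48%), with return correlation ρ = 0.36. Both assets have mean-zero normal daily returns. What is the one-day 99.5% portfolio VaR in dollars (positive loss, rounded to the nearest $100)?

$118,600

σ_p² = 0.31²·3.98² + 0.69²·3.48² + 2·0.36·0.31·0.69·3.98·3.48 = 9.4211 (%²).
σ_p = √9.4211 = 3.069%.
At 99.5%, z = 2.576.
VaR = 2.576 × 3.069% = 7.906%; on $1,500,000 that is $118,590.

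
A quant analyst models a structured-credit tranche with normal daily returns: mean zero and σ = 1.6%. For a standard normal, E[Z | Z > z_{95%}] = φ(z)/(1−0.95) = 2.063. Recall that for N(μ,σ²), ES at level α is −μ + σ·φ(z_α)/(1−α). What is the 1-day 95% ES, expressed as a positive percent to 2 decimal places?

ES = 1.6% × 2.063 = 3.301%.

3.30%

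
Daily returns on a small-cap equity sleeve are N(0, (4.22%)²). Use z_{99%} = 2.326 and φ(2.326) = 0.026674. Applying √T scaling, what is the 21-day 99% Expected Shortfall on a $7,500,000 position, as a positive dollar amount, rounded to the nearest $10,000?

σ_{21d} = 4.22% × √21 = 19.338%.
ES multiplier = φ(z)/(1−α) = 0.026674/0.01 = 2.667.
ES = 19.338% × 2.667 = 51.574%; on $7,500,000: $3,868,050.

$3,870,000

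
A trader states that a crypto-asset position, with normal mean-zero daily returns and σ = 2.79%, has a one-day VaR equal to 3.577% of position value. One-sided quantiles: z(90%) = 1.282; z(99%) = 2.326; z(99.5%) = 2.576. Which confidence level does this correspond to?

Implied z = VaR/σ = 3.577 / 2.79 = 1.282.
This matches z(90%) = 1.282.

90%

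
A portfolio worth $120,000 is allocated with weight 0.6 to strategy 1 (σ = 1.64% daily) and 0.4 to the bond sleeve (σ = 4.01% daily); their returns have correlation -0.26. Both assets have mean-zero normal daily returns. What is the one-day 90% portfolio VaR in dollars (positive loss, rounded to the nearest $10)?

σ_p² = 0.6²·1.64² + 0.4²·4.01² + 2·-0.26·0.6·0.4·1.64·4.01 = 2.7203 (%²).
σ_p = √2.7203 = 1.649%.
At 90%, z = 1.282.
VaR = 1.282 × 1.649% = 2.114%; on $120,000 that is $2,537.

$2,540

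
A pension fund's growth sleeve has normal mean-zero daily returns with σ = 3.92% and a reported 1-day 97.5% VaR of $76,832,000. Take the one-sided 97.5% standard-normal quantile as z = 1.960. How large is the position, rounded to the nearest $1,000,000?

$1,000,000,000

VaR as a fraction of value: z·σ = 1.960 × 3.92% = 7.6832%.
Position = $76,832,000 / 0.076832 = $1,000,000,000.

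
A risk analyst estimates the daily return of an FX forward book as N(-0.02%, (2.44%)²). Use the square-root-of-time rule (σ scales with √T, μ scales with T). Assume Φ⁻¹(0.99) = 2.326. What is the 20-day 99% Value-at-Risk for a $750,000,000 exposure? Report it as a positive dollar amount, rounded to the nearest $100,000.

$193,400,000

σ_{20d} = 2.44% × √20 = 10.912%; μ_{20d} = 20 × -0.02% = -0.400%.
VaR = −(-0.400%) + 2.326 × 10.912% = 25.781%.
On $750,000,000: 0.25781 × $750,000,000 = $193,357,500.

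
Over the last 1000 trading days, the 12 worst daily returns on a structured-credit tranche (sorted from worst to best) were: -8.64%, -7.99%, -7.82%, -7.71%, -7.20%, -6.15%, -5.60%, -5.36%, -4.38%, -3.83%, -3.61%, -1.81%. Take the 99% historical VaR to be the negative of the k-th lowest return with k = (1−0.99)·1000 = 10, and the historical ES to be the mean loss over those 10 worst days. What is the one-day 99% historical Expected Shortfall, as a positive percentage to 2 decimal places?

The 10 worst returns sum to -64.68%.
ES = −(-64.68%) / 10 = 6.468% ≈ 6.47%.

6.47%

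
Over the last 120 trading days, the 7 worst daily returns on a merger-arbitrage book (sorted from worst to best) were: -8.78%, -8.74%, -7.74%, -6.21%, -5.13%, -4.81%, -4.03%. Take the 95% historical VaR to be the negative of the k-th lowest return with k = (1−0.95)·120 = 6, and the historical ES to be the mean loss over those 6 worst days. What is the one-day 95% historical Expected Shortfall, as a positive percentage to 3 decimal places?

The 6 worst returns sum to -41.41%.
ES = −(-41.41%) / 6 = 6.9016…% ≈ 6.902%.

6.902%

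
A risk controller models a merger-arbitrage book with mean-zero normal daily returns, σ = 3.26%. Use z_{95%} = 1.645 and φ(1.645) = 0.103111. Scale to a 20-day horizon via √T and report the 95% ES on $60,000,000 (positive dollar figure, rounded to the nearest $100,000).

$18,000,000

σ_{20d} = 3.26% × √20 = 14.579%.
ES multiplier = φ(z)/(1−α) = 0.103111/0.05 = 2.062.
ES = 14.579% × 2.062 = 30.062%; on $60,000,000: $18,037,200.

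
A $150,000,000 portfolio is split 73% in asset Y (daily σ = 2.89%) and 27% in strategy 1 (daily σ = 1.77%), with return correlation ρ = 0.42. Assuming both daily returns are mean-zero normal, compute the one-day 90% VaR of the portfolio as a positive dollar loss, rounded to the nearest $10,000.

$4,520,000

σ_p² = 0.73²·2.89² + 0.27²·1.77² + 2·0.42·0.73·0.27·2.89·1.77 = 5.5261 (%²).
σ_p = √5.5261 = 2.351%.
At 90%, z = 1.282.
VaR = 1.282 × 2.351% = 3.014%; on $150,000,000 that is $4,521,000.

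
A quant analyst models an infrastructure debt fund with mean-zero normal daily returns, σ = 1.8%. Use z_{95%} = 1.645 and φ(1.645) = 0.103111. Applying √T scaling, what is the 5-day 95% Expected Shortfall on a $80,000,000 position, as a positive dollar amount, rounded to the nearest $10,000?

$6,640,000

σ_{5d} = 1.8% × √5 = 4.025%.
ES multiplier = φ(z)/(1−α) = 0.103111/0.05 = 2.062.
ES = 4.025% × 2.062 = 8.300%; on $80,000,000: $6,640,000.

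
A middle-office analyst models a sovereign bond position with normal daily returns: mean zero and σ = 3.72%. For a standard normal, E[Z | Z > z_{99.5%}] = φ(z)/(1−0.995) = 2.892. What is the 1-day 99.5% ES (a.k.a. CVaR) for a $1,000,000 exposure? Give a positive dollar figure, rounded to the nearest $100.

$107,600

ES = 3.72% × 2.892 = 10.758%.
On $1,000,000: 0.10758 × $1,000,000 = $107,580.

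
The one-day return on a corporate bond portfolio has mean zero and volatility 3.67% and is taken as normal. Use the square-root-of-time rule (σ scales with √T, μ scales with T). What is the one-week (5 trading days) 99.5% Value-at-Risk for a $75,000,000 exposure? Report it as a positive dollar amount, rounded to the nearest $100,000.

At 99.5%, z = 2.576.
σ_{5d} = 3.67% × √5 = 8.206%.
VaR = 2.576 × 8.206% = 21.139%.
On $75,000,000: 0.21139 × $75,000,000 = $15,854,250.

$15,900,000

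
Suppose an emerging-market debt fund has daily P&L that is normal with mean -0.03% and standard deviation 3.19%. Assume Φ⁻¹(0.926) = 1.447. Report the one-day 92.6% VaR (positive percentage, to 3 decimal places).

VaR = −μ + z·σ = −(-0.03%) + 1.447 × 3.19% = 4.646%.

4.646%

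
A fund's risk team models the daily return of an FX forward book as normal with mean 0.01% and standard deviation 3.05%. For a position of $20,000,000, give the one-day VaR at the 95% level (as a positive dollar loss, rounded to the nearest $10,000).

At 95% one-sided, z = 1.645.
VaR = −μ + z·σ = −(0.01%) + 1.645 × 3.05% = 5.007%.
On $20,000,000: 0.05007 × $20,000,000 = $1,001,400.

$1,000,000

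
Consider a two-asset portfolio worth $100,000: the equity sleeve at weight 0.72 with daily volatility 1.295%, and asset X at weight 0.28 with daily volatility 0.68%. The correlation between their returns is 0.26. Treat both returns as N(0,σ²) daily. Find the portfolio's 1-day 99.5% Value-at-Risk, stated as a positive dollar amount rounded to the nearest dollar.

σ_p² = 0.72²·1.295² + 0.28²·0.68² + 2·0.26·0.72·0.28·1.295·0.68 = 0.9979 (%²).
σ_p = √0.9979 = 0.999%.
At 99.5%, z = 2.576.
VaR = 2.576 × 0.999% = 2.573%; on $100,000 that is $2,573.

$2,573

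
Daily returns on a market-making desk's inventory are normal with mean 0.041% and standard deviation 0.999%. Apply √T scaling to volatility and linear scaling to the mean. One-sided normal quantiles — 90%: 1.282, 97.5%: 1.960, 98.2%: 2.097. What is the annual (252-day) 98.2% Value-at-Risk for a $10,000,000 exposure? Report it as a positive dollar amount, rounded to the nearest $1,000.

σ_{252d} = 0.999% × √252 = 15.859%; μ_{252d} = 252 × 0.041% = 10.332%.
VaR = −(10.332%) + 2.097 × 15.859% = 22.924%.
On $10,000,000: 0.22924 × $10,000,000 = $2,292,400.

$2,292,000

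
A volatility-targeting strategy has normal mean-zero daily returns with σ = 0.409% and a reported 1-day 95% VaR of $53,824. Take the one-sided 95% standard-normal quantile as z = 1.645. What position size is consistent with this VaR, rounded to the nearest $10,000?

$8,000,000

VaR as a fraction of value: z·σ = 1.645 × 0.409% = 0.672805%.
Position = $53,824 / 0.00672805 = $7,999,941.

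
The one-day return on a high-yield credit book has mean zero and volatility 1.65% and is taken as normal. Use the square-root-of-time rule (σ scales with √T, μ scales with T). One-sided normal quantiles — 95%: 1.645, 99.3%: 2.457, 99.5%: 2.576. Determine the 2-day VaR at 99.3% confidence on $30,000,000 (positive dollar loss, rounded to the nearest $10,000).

$1,720,000

σ_{2d} = 1.65% × √2 = 2.333%.
VaR = 2.457 × 2.333% = 5.732%.
On $30,000,000: 0.05732 × $30,000,000 = $1,719,600.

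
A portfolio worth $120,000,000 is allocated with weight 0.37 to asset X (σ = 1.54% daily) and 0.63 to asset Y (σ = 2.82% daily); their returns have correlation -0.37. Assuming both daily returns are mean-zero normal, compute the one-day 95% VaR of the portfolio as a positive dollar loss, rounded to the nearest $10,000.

σ_p² = 0.37²·1.54² + 0.63²·2.82² + 2·-0.37·0.37·0.63·1.54·2.82 = 2.7319 (%²).
σ_p = √2.7319 = 1.653%.
At 95%, z = 1.645.
VaR = 1.645 × 1.653% = 2.719%; on $120,000,000 that is $3,262,800.

$3,260,000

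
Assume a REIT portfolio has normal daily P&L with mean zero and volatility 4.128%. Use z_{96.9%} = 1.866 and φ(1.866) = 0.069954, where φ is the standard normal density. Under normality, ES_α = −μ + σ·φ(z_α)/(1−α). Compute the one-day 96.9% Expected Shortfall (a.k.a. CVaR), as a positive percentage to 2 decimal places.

Tail multiplier: φ(z)/(1−α) = 0.069954 / 0.031 = 2.257.
ES = 4.128% × 2.257 = 9.317%.

9.32%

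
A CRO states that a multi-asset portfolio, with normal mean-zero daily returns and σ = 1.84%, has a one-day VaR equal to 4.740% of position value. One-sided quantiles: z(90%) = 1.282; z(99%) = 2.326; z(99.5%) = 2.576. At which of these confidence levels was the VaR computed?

99.5%

Implied z = VaR/σ = 4.740 / 1.84 = 2.576.
This matches z(99.5%) = 2.576.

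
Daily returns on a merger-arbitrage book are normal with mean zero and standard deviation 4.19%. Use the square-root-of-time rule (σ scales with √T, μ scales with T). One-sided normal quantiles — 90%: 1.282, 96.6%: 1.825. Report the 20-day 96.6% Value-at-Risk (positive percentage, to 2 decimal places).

34.20%

σ_{20d} = 4.19% × √20 = 18.738%.
VaR = 1.825 × 18.738% = 34.197%.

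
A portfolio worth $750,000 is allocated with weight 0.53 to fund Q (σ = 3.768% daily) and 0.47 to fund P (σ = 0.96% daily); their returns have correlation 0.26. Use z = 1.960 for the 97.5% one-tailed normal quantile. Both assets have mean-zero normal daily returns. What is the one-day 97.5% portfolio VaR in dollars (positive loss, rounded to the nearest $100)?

$31,700

σ_p² = 0.53²·3.768² + 0.47²·0.96² + 2·0.26·0.53·0.47·3.768·0.96 = 4.6603 (%²).
σ_p = √4.6603 = 2.159%.
VaR = 1.960 × 2.159% = 4.232%; on $750,000 that is $31,740.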